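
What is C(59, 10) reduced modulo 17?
0

Using Lucas' theorem:
Write n=59 and k=10 in base 17:
n in base 17: [3, 8]
k in base 17: [0, 10]
C(59,10) mod 17 = ∏ C(n_i, k_i) mod 17
Digit binomials (mod 17): C(3,0) = 1; C(8,10) = 0 (k_i > n_i)
Product: 1 × 0 = 0 ≡ 0 (mod 17)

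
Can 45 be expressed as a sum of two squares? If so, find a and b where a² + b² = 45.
3² + 6² (a=3, b=6)

Factorization: 45 = 3^2 × 5
By Fermat: n is sum of two squares iff every prime p ≡ 3 (mod 4) appears to even power.
All primes ≡ 3 (mod 4) appear to even power.
Search a = 0, 1, 2, … for 45 - a² a perfect square: first hit at a = 3: 45 - 9 = 36 = 6².
45 = 3² + 6² = 9 + 36 ✓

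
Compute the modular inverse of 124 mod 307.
52

gcd(124, 307) = 1, so the inverse exists.
Extended Euclidean algorithm on (307, 124):
307 = 2 × 124 + 59  ⟹  59 = (1)·307 + (-2)·124
124 = 2 × 59 + 6  ⟹  6 = (-2)·307 + (5)·124
59 = 9 × 6 + 5  ⟹  5 = (19)·307 + (-47)·124
6 = 1 × 5 + 1  ⟹  1 = (-21)·307 + (52)·124
So (52)·124 ≡ 1 (mod 307), i.e. 124^(-1) ≡ 52 (mod 307).
Check: 124 × 52 = 6448 ≡ 1 (mod 307)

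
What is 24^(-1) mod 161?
47

gcd(24, 161) = 1, so the inverse exists.
Extended Euclidean algorithm on (161, 24):
161 = 6 × 24 + 17  ⟹  17 = (1)·161 + (-6)·24
24 = 1 × 17 + 7  ⟹  7 = (-1)·161 + (7)·24
17 = 2 × 7 + 3  ⟹  3 = (3)·161 + (-20)·24
7 = 2 × 3 + 1  ⟹  1 = (-7)·161 + (47)·24
So (47)·24 ≡ 1 (mod 161), i.e. 24^(-1) ≡ 47 (mod 161).
Check: 24 × 47 = 1128 ≡ 1 (mod 161)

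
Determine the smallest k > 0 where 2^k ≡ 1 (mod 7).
3

7 is prime, so ord(2) divides φ(7) = 6.
Divisors of 6: 1, 2, 3, 6.
Repeated squaring: 2^1 ≡ 2, 2^2 ≡ 4, 2^4 ≡ 2 (mod 7).
Test 2^d mod 7 for each divisor d in increasing order:
2^1 ≡ 2
2^2 ≡ 4
2^3 = 2^2·2^1 ≡ 1  ← first divisor giving 1
The order is 3.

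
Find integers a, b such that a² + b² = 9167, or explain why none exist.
Not possible

Factorization: 9167 = 89 × 103
By Fermat: n is sum of two squares iff every prime p ≡ 3 (mod 4) appears to even power.
Prime(s) ≡ 3 (mod 4) with odd exponent: [(103, 1)]
Therefore 9167 cannot be expressed as a² + b².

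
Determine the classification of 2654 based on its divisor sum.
deficient

Proper divisors of 2654: sum = 1 + 2 + 1327 = 1330
Since 1330 < 2654, 2654 is deficient.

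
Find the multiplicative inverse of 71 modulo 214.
211

gcd(71, 214) = 1, so the inverse exists.
Extended Euclidean algorithm on (214, 71):
214 = 3 × 71 + 1  ⟹  1 = (1)·214 + (-3)·71
So (-3)·71 ≡ 1 (mod 214), i.e. 71^(-1) ≡ -3 ≡ 211 (mod 214).
Check: 71 × 211 = 14981 ≡ 1 (mod 214)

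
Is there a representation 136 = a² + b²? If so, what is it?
6² + 10² (a=6, b=10)

Factorization: 136 = 2^3 × 17
By Fermat: n is sum of two squares iff every prime p ≡ 3 (mod 4) appears to even power.
All primes ≡ 3 (mod 4) appear to even power.
Search a = 0, 1, 2, … for 136 - a² a perfect square: first hit at a = 6: 136 - 36 = 100 = 10².
136 = 6² + 10² = 36 + 100 ✓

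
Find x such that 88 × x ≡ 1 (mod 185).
82

gcd(88, 185) = 1, so the inverse exists.
Extended Euclidean algorithm on (185, 88):
185 = 2 × 88 + 9  ⟹  9 = (1)·185 + (-2)·88
88 = 9 × 9 + 7  ⟹  7 = (-9)·185 + (19)·88
9 = 1 × 7 + 2  ⟹  2 = (10)·185 + (-21)·88
7 = 3 × 2 + 1  ⟹  1 = (-39)·185 + (82)·88
So (82)·88 ≡ 1 (mod 185), i.e. 88^(-1) ≡ 82 (mod 185).
Check: 88 × 82 = 7216 ≡ 1 (mod 185)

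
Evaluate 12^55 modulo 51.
24

Repeated squaring. Binary of 55 = 110111.
12^1 ≡ 12 (mod 51); 12^2 ≡ 42 (mod 51); 12^4 ≡ 30 (mod 51); 12^8 ≡ 33 (mod 51); 12^16 ≡ 18 (mod 51); 12^32 ≡ 18 (mod 51)
12^55 = 12^1 × 12^2 × 12^4 × 12^16 × 12^32 ≡ 24 (mod 51)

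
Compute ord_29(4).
14

29 is prime, so ord(4) divides φ(29) = 28.
Divisors of 28: 1, 2, 4, 7, 14, 28.
Repeated squaring: 4^1 ≡ 4, 4^2 ≡ 16, 4^4 ≡ 24, 4^8 ≡ 25, 4^16 ≡ 16 (mod 29).
Test 4^d mod 29 for each divisor d in increasing order:
4^1 ≡ 4
4^2 ≡ 16
4^4 ≡ 24
4^7 = 4^4·4^2·4^1 ≡ 28
4^14 = 4^8·4^4·4^2 ≡ 1  ← first divisor giving 1
The order is 14.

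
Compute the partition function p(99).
169229875

p(n) counts ways to write n as a sum of positive integers (order ignored).
Euler's pentagonal recurrence: p(k) = p(k-1) + p(k-2) - p(k-5) - p(k-7) + p(k-12) + p(k-15) - ... (offsets j(3j∓1)/2, signs ++--, p(0)=1, p(<0)=0).
DP table for k = 0..98: p(0)=1, p(1)=1, p(2)=2, p(3)=3, p(4)=5, p(5)=7, p(6)=11, p(7)=15, p(8)=22, p(9)=30, p(10)=42, p(11)=56, p(12)=77, p(13)=101, p(14)=135, p(15)=176, p(16)=231, p(17)=297, p(18)=385, p(19)=490, p(20)=627, p(21)=792, p(22)=1002, p(23)=1255, p(24)=1575, p(25)=1958, p(26)=2436, p(27)=3010, p(28)=3718, p(29)=4565, p(30)=5604, p(31)=6842, p(32)=8349, p(33)=10143, p(34)=12310, p(35)=14883, p(36)=17977, p(37)=21637, p(38)=26015, p(39)=31185, p(40)=37338, p(41)=44583, p(42)=53174, p(43)=63261, p(44)=75175, p(45)=89134, p(46)=105558, p(47)=124754, p(48)=147273, p(49)=173525, p(50)=204226, p(51)=239943, p(52)=281589, p(53)=329931, p(54)=386155, p(55)=451276, p(56)=526823, p(57)=614154, p(58)=715220, p(59)=831820, p(60)=966467, p(61)=1121505, p(62)=1300156, p(63)=1505499, p(64)=1741630, p(65)=2012558, p(66)=2323520, p(67)=2679689, p(68)=3087735, p(69)=3554345, p(70)=4087968, p(71)=4697205, p(72)=5392783, p(73)=6185689, p(74)=7089500, p(75)=8118264, p(76)=9289091, p(77)=10619863, p(78)=12132164, p(79)=13848650, p(80)=15796476, p(81)=18004327, p(82)=20506255, p(83)=23338469, p(84)=26543660, p(85)=30167357, p(86)=34262962, p(87)=38887673, p(88)=44108109, p(89)=49995925, p(90)=56634173, p(91)=64112359, p(92)=72533807, p(93)=82010177, p(94)=92669720, p(95)=104651419, p(96)=118114304, p(97)=133230930, p(98)=150198136.
Final step: p(99) = p(98) + p(97) - p(94) - p(92) + p(87) + p(84) - p(77) - p(73) + p(64) + p(59) - p(48) - p(42) + p(29) + p(22) - p(7)
= 150198136 + 133230930 - 92669720 - 72533807 + 38887673 + 26543660 - 10619863 - 6185689 + 1741630 + 831820 - 147273 - 53174 + 4565 + 1002 - 15
= 169229875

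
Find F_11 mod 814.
89

Matrix identity: Q^n = [[F_(n+1), F_n], [F_n, F_(n-1)]] with Q = [[1,1],[1,0]].
n = 11 = 1011₂. Square-and-multiply, entries mod 814:
Q^1 = [[1,1],[1,0]]
Q^2 = (Q^1)² = [[2,1],[1,1]]
Q^5 = (Q^2)²·Q = [[8,5],[5,3]]
Q^11 = (Q^5)²·Q = [[144,89],[89,55]]
F_11 mod 814 = Q^11[0][1] = 89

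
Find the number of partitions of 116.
1188908248

p(n) counts ways to write n as a sum of positive integers (order ignored).
Euler's pentagonal recurrence: p(k) = p(k-1) + p(k-2) - p(k-5) - p(k-7) + p(k-12) + p(k-15) - ... (offsets j(3j∓1)/2, signs ++--, p(0)=1, p(<0)=0).
DP table for k = 0..115: p(0)=1, p(1)=1, p(2)=2, p(3)=3, p(4)=5, p(5)=7, p(6)=11, p(7)=15, p(8)=22, p(9)=30, p(10)=42, p(11)=56, p(12)=77, p(13)=101, p(14)=135, p(15)=176, p(16)=231, p(17)=297, p(18)=385, p(19)=490, p(20)=627, p(21)=792, p(22)=1002, p(23)=1255, p(24)=1575, p(25)=1958, p(26)=2436, p(27)=3010, p(28)=3718, p(29)=4565, p(30)=5604, p(31)=6842, p(32)=8349, p(33)=10143, p(34)=12310, p(35)=14883, p(36)=17977, p(37)=21637, p(38)=26015, p(39)=31185, p(40)=37338, p(41)=44583, p(42)=53174, p(43)=63261, p(44)=75175, p(45)=89134, p(46)=105558, p(47)=124754, p(48)=147273, p(49)=173525, p(50)=204226, p(51)=239943, p(52)=281589, p(53)=329931, p(54)=386155, p(55)=451276, p(56)=526823, p(57)=614154, p(58)=715220, p(59)=831820, p(60)=966467, p(61)=1121505, p(62)=1300156, p(63)=1505499, p(64)=1741630, p(65)=2012558, p(66)=2323520, p(67)=2679689, p(68)=3087735, p(69)=3554345, p(70)=4087968, p(71)=4697205, p(72)=5392783, p(73)=6185689, p(74)=7089500, p(75)=8118264, p(76)=9289091, p(77)=10619863, p(78)=12132164, p(79)=13848650, p(80)=15796476, p(81)=18004327, p(82)=20506255, p(83)=23338469, p(84)=26543660, p(85)=30167357, p(86)=34262962, p(87)=38887673, p(88)=44108109, p(89)=49995925, p(90)=56634173, p(91)=64112359, p(92)=72533807, p(93)=82010177, p(94)=92669720, p(95)=104651419, p(96)=118114304, p(97)=133230930, p(98)=150198136, p(99)=169229875, p(100)=190569292, p(101)=214481126, p(102)=241265379, p(103)=271248950, p(104)=304801365, p(105)=342325709, p(106)=384276336, p(107)=431149389, p(108)=483502844, p(109)=541946240, p(110)=607163746, p(111)=679903203, p(112)=761002156, p(113)=851376628, p(114)=952050665, p(115)=1064144451.
Final step: p(116) = p(115) + p(114) - p(111) - p(109) + p(104) + p(101) - p(94) - p(90) + p(81) + p(76) - p(65) - p(59) + p(46) + p(39) - p(24) - p(16)
= 1064144451 + 952050665 - 679903203 - 541946240 + 304801365 + 214481126 - 92669720 - 56634173 + 18004327 + 9289091 - 2012558 - 831820 + 105558 + 31185 - 1575 - 231
= 1188908248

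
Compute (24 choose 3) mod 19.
10

Using Lucas' theorem:
Write n=24 and k=3 in base 19:
n in base 19: [1, 5]
k in base 19: [0, 3]
C(24,3) mod 19 = ∏ C(n_i, k_i) mod 19
Digit binomials (mod 19): C(1,0) = 1; C(5,3) = 10
Product: 1 × 10 = 10 ≡ 10 (mod 19)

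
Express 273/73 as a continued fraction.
[3; 1, 2, 1, 5, 3]

Euclidean algorithm steps:
273 = 3 × 73 + 54
73 = 1 × 54 + 19
54 = 2 × 19 + 16
19 = 1 × 16 + 3
16 = 5 × 3 + 1
3 = 3 × 1 + 0
Continued fraction: [3; 1, 2, 1, 5, 3]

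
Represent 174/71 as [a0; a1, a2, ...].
[2; 2, 4, 1, 1, 3]

Euclidean algorithm steps:
174 = 2 × 71 + 32
71 = 2 × 32 + 7
32 = 4 × 7 + 4
7 = 1 × 4 + 3
4 = 1 × 3 + 1
3 = 3 × 1 + 0
Continued fraction: [2; 2, 4, 1, 1, 3]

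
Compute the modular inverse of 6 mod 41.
7

gcd(6, 41) = 1, so the inverse exists.
Extended Euclidean algorithm on (41, 6):
41 = 6 × 6 + 5  ⟹  5 = (1)·41 + (-6)·6
6 = 1 × 5 + 1  ⟹  1 = (-1)·41 + (7)·6
So (7)·6 ≡ 1 (mod 41), i.e. 6^(-1) ≡ 7 (mod 41).
Check: 6 × 7 = 42 ≡ 1 (mod 41)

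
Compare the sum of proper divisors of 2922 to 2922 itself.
abundant

Proper divisors of 2922: sum = 1 + 2 + 3 + 6 + 487 + 974 + 1461 = 2934
Since 2934 > 2922, 2922 is abundant.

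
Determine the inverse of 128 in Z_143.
19

gcd(128, 143) = 1, so the inverse exists.
Extended Euclidean algorithm on (143, 128):
143 = 1 × 128 + 15  ⟹  15 = (1)·143 + (-1)·128
128 = 8 × 15 + 8  ⟹  8 = (-8)·143 + (9)·128
15 = 1 × 8 + 7  ⟹  7 = (9)·143 + (-10)·128
8 = 1 × 7 + 1  ⟹  1 = (-17)·143 + (19)·128
So (19)·128 ≡ 1 (mod 143), i.e. 128^(-1) ≡ 19 (mod 143).
Check: 128 × 19 = 2432 ≡ 1 (mod 143)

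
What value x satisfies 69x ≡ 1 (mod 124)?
9

gcd(69, 124) = 1, so the inverse exists.
Extended Euclidean algorithm on (124, 69):
124 = 1 × 69 + 55  ⟹  55 = (1)·124 + (-1)·69
69 = 1 × 55 + 14  ⟹  14 = (-1)·124 + (2)·69
55 = 3 × 14 + 13  ⟹  13 = (4)·124 + (-7)·69
14 = 1 × 13 + 1  ⟹  1 = (-5)·124 + (9)·69
So (9)·69 ≡ 1 (mod 124), i.e. 69^(-1) ≡ 9 (mod 124).
Check: 69 × 9 = 621 ≡ 1 (mod 124)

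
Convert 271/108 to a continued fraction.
[2; 1, 1, 26, 2]

Euclidean algorithm steps:
271 = 2 × 108 + 55
108 = 1 × 55 + 53
55 = 1 × 53 + 2
53 = 26 × 2 + 1
2 = 2 × 1 + 0
Continued fraction: [2; 1, 1, 26, 2]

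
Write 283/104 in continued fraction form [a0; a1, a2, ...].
[2; 1, 2, 1, 1, 2, 2, 2]

Euclidean algorithm steps:
283 = 2 × 104 + 75
104 = 1 × 75 + 29
75 = 2 × 29 + 17
29 = 1 × 17 + 12
17 = 1 × 12 + 5
12 = 2 × 5 + 2
5 = 2 × 2 + 1
2 = 2 × 1 + 0
Continued fraction: [2; 1, 2, 1, 1, 2, 2, 2]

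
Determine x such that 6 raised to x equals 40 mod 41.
20

Baby-step giant-step with step n = ⌈√41⌉ = 7.
Baby steps 6^j mod 41 (j:value) for j=0..6: 0:1, 1:6, 2:36, 3:11, 4:25, 5:27, 6:39.
Giant-step multiplier: 6^(-7) ≡ 6^(40-7) = 6^33 ≡ 17 (mod 41).
Giant steps γ_i = 40·17^i mod 41: γ_0=40, γ_1=24, γ_2=39 (in table at j=6).
x = i·n + j = 2·7 + 6 = 20.
Check: 6^20 ≡ 40 (mod 41).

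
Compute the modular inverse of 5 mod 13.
8

gcd(5, 13) = 1, so the inverse exists.
Extended Euclidean algorithm on (13, 5):
13 = 2 × 5 + 3  ⟹  3 = (1)·13 + (-2)·5
5 = 1 × 3 + 2  ⟹  2 = (-1)·13 + (3)·5
3 = 1 × 2 + 1  ⟹  1 = (2)·13 + (-5)·5
So (-5)·5 ≡ 1 (mod 13), i.e. 5^(-1) ≡ -5 ≡ 8 (mod 13).
Check: 5 × 8 = 40 ≡ 1 (mod 13)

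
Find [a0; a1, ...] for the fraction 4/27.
[0; 6, 1, 3]

Euclidean algorithm steps:
4 = 0 × 27 + 4
27 = 6 × 4 + 3
4 = 1 × 3 + 1
3 = 3 × 1 + 0
Continued fraction: [0; 6, 1, 3]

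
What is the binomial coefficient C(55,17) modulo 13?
0

Using Lucas' theorem:
Write n=55 and k=17 in base 13:
n in base 13: [4, 3]
k in base 13: [1, 4]
C(55,17) mod 13 = ∏ C(n_i, k_i) mod 13
Digit binomials (mod 13): C(4,1) = 4; C(3,4) = 0 (k_i > n_i)
Product: 4 × 0 = 0 ≡ 0 (mod 13)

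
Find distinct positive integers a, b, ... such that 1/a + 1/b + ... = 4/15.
1/4 + 1/60

Greedy algorithm:
4/15: ceiling(15/4) = 4, use 1/4
1/60: ceiling(60/1) = 60, use 1/60
Result: 4/15 = 1/4 + 1/60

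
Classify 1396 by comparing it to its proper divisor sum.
deficient

Proper divisors of 1396: sum = 1 + 2 + 4 + 349 + 698 = 1054
Since 1054 < 1396, 1396 is deficient.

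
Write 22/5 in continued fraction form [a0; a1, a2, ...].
[4; 2, 2]

Euclidean algorithm steps:
22 = 4 × 5 + 2
5 = 2 × 2 + 1
2 = 2 × 1 + 0
Continued fraction: [4; 2, 2]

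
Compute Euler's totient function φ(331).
330

331 = 331
φ(n) = n × ∏(1 - 1/p) for each prime p dividing n
φ(331) = 331 × (1 - 1/331) = 330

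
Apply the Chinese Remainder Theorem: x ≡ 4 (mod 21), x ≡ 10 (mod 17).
214

Using Chinese Remainder Theorem:
M = 21 × 17 = 357
M1 = 17, M2 = 21
y1 = 17^(-1) mod 21 = 5
y2 = 21^(-1) mod 17 = 13
x = (4×17×5 + 10×21×13) mod 357 = 214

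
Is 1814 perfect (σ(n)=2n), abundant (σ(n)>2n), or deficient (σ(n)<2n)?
deficient

Proper divisors of 1814: sum = 1 + 2 + 907 = 910
Since 910 < 1814, 1814 is deficient.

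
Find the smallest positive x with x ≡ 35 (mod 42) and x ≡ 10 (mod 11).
329

Using Chinese Remainder Theorem:
M = 42 × 11 = 462
M1 = 11, M2 = 42
y1 = 11^(-1) mod 42 = 23
y2 = 42^(-1) mod 11 = 5
x = (35×11×23 + 10×42×5) mod 462 = 329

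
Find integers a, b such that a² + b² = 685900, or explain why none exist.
Not possible

Factorization: 685900 = 2^2 × 5^2 × 19^3
By Fermat: n is sum of two squares iff every prime p ≡ 3 (mod 4) appears to even power.
Prime(s) ≡ 3 (mod 4) with odd exponent: [(19, 3)]
Therefore 685900 cannot be expressed as a² + b².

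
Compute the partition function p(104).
304801365

p(n) counts ways to write n as a sum of positive integers (order ignored).
Euler's pentagonal recurrence: p(k) = p(k-1) + p(k-2) - p(k-5) - p(k-7) + p(k-12) + p(k-15) - ... (offsets j(3j∓1)/2, signs ++--, p(0)=1, p(<0)=0).
DP table for k = 0..103: p(0)=1, p(1)=1, p(2)=2, p(3)=3, p(4)=5, p(5)=7, p(6)=11, p(7)=15, p(8)=22, p(9)=30, p(10)=42, p(11)=56, p(12)=77, p(13)=101, p(14)=135, p(15)=176, p(16)=231, p(17)=297, p(18)=385, p(19)=490, p(20)=627, p(21)=792, p(22)=1002, p(23)=1255, p(24)=1575, p(25)=1958, p(26)=2436, p(27)=3010, p(28)=3718, p(29)=4565, p(30)=5604, p(31)=6842, p(32)=8349, p(33)=10143, p(34)=12310, p(35)=14883, p(36)=17977, p(37)=21637, p(38)=26015, p(39)=31185, p(40)=37338, p(41)=44583, p(42)=53174, p(43)=63261, p(44)=75175, p(45)=89134, p(46)=105558, p(47)=124754, p(48)=147273, p(49)=173525, p(50)=204226, p(51)=239943, p(52)=281589, p(53)=329931, p(54)=386155, p(55)=451276, p(56)=526823, p(57)=614154, p(58)=715220, p(59)=831820, p(60)=966467, p(61)=1121505, p(62)=1300156, p(63)=1505499, p(64)=1741630, p(65)=2012558, p(66)=2323520, p(67)=2679689, p(68)=3087735, p(69)=3554345, p(70)=4087968, p(71)=4697205, p(72)=5392783, p(73)=6185689, p(74)=7089500, p(75)=8118264, p(76)=9289091, p(77)=10619863, p(78)=12132164, p(79)=13848650, p(80)=15796476, p(81)=18004327, p(82)=20506255, p(83)=23338469, p(84)=26543660, p(85)=30167357, p(86)=34262962, p(87)=38887673, p(88)=44108109, p(89)=49995925, p(90)=56634173, p(91)=64112359, p(92)=72533807, p(93)=82010177, p(94)=92669720, p(95)=104651419, p(96)=118114304, p(97)=133230930, p(98)=150198136, p(99)=169229875, p(100)=190569292, p(101)=214481126, p(102)=241265379, p(103)=271248950.
Final step: p(104) = p(103) + p(102) - p(99) - p(97) + p(92) + p(89) - p(82) - p(78) + p(69) + p(64) - p(53) - p(47) + p(34) + p(27) - p(12) - p(4)
= 271248950 + 241265379 - 169229875 - 133230930 + 72533807 + 49995925 - 20506255 - 12132164 + 3554345 + 1741630 - 329931 - 124754 + 12310 + 3010 - 77 - 5
= 304801365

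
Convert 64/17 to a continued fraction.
[3; 1, 3, 4]

Euclidean algorithm steps:
64 = 3 × 17 + 13
17 = 1 × 13 + 4
13 = 3 × 4 + 1
4 = 4 × 1 + 0
Continued fraction: [3; 1, 3, 4]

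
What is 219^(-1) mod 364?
123

gcd(219, 364) = 1, so the inverse exists.
Extended Euclidean algorithm on (364, 219):
364 = 1 × 219 + 145  ⟹  145 = (1)·364 + (-1)·219
219 = 1 × 145 + 74  ⟹  74 = (-1)·364 + (2)·219
145 = 1 × 74 + 71  ⟹  71 = (2)·364 + (-3)·219
74 = 1 × 71 + 3  ⟹  3 = (-3)·364 + (5)·219
71 = 23 × 3 + 2  ⟹  2 = (71)·364 + (-118)·219
3 = 1 × 2 + 1  ⟹  1 = (-74)·364 + (123)·219
So (123)·219 ≡ 1 (mod 364), i.e. 219^(-1) ≡ 123 (mod 364).
Check: 219 × 123 = 26937 ≡ 1 (mod 364)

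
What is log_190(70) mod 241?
13

Baby-step giant-step with step n = ⌈√241⌉ = 16.
Baby steps 190^j mod 241 (j:value) for j=0..15: 0:1, 1:190, 2:191, 3:140, 4:90, 5:230, 6:79, 7:68, 8:147, 9:215, 10:121, 11:95, 12:216, 13:70, 14:45, 15:115.
h = 70 is already in the table at j=13, so x = 13.
Check: 190^13 ≡ 70 (mod 241).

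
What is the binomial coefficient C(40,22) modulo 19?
0

Using Lucas' theorem:
Write n=40 and k=22 in base 19:
n in base 19: [2, 2]
k in base 19: [1, 3]
C(40,22) mod 19 = ∏ C(n_i, k_i) mod 19
Digit binomials (mod 19): C(2,1) = 2; C(2,3) = 0 (k_i > n_i)
Product: 2 × 0 = 0 ≡ 0 (mod 19)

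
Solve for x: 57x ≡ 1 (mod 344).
169

gcd(57, 344) = 1, so the inverse exists.
Extended Euclidean algorithm on (344, 57):
344 = 6 × 57 + 2  ⟹  2 = (1)·344 + (-6)·57
57 = 28 × 2 + 1  ⟹  1 = (-28)·344 + (169)·57
So (169)·57 ≡ 1 (mod 344), i.e. 57^(-1) ≡ 169 (mod 344).
Check: 57 × 169 = 9633 ≡ 1 (mod 344)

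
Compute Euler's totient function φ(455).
288

455 = 5 × 7 × 13
φ(n) = n × ∏(1 - 1/p) for each prime p dividing n
φ(455) = 455 × (1 - 1/5) × (1 - 1/7) × (1 - 1/13) = 288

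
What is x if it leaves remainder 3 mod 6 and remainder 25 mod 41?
189

Using Chinese Remainder Theorem:
M = 6 × 41 = 246
M1 = 41, M2 = 6
y1 = 41^(-1) mod 6 = 5
y2 = 6^(-1) mod 41 = 7
x = (3×41×5 + 25×6×7) mod 246 = 189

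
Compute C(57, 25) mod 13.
0

Using Lucas' theorem:
Write n=57 and k=25 in base 13:
n in base 13: [4, 5]
k in base 13: [1, 12]
C(57,25) mod 13 = ∏ C(n_i, k_i) mod 13
Digit binomials (mod 13): C(4,1) = 4; C(5,12) = 0 (k_i > n_i)
Product: 4 × 0 = 0 ≡ 0 (mod 13)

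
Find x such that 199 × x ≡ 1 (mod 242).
45

gcd(199, 242) = 1, so the inverse exists.
Extended Euclidean algorithm on (242, 199):
242 = 1 × 199 + 43  ⟹  43 = (1)·242 + (-1)·199
199 = 4 × 43 + 27  ⟹  27 = (-4)·242 + (5)·199
43 = 1 × 27 + 16  ⟹  16 = (5)·242 + (-6)·199
27 = 1 × 16 + 11  ⟹  11 = (-9)·242 + (11)·199
16 = 1 × 11 + 5  ⟹  5 = (14)·242 + (-17)·199
11 = 2 × 5 + 1  ⟹  1 = (-37)·242 + (45)·199
So (45)·199 ≡ 1 (mod 242), i.e. 199^(-1) ≡ 45 (mod 242).
Check: 199 × 45 = 8955 ≡ 1 (mod 242)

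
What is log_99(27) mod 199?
141

Baby-step giant-step with step n = ⌈√199⌉ = 15.
Baby steps 99^j mod 199 (j:value) for j=0..14: 0:1, 1:99, 2:50, 3:174, 4:112, 5:143, 6:28, 7:185, 8:7, 9:96, 10:151, 11:24, 12:187, 13:6, 14:196.
Giant-step multiplier: 99^(-15) ≡ 99^(198-15) = 99^183 ≡ 67 (mod 199).
Giant steps γ_i = 27·67^i mod 199: γ_0=27, γ_1=18, γ_2=12, γ_3=8, γ_4=138, γ_5=92, γ_6=194, γ_7=63, γ_8=42, γ_9=28 (in table at j=6).
x = i·n + j = 9·15 + 6 = 141.
Check: 99^141 ≡ 27 (mod 199).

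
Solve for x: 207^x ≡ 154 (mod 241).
216

Baby-step giant-step with step n = ⌈√241⌉ = 16.
Baby steps 207^j mod 241 (j:value) for j=0..15: 0:1, 1:207, 2:192, 3:220, 4:232, 5:65, 6:200, 7:189, 8:81, 9:138, 10:128, 11:227, 12:235, 13:204, 14:53, 15:126.
Giant-step multiplier: 207^(-16) ≡ 207^(240-16) = 207^224 ≡ 183 (mod 241).
Giant steps γ_i = 154·183^i mod 241: γ_0=154, γ_1=226, γ_2=147, γ_3=150, γ_4=217, γ_5=187, γ_6=240, γ_7=58, γ_8=10, γ_9=143, γ_10=141, γ_11=16, γ_12=36, γ_13=81 (in table at j=8).
x = i·n + j = 13·16 + 8 = 216.
Check: 207^216 ≡ 154 (mod 241).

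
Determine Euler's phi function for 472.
232

472 = 2^3 × 59
φ(n) = n × ∏(1 - 1/p) for each prime p dividing n
φ(472) = 472 × (1 - 1/2) × (1 - 1/59) = 232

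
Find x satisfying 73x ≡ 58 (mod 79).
x ≡ 43 (mod 79)

gcd(73, 79) = 1, which divides 58, so solutions exist.
Find 73^(-1) mod 79 by the extended Euclidean algorithm:
79 = 1 × 73 + 6  ⟹  6 = (1)·79 + (-1)·73
73 = 12 × 6 + 1  ⟹  1 = (-12)·79 + (13)·73
So (13)·73 ≡ 1 (mod 79), i.e. 73^(-1) ≡ 13 (mod 79).
x ≡ 13 × 58 = 754 ≡ 43 (mod 79).
Check: 73 × 43 = 3139 ≡ 58 (mod 79).
Unique solution: x ≡ 43 (mod 79)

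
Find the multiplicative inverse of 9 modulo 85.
19

gcd(9, 85) = 1, so the inverse exists.
Extended Euclidean algorithm on (85, 9):
85 = 9 × 9 + 4  ⟹  4 = (1)·85 + (-9)·9
9 = 2 × 4 + 1  ⟹  1 = (-2)·85 + (19)·9
So (19)·9 ≡ 1 (mod 85), i.e. 9^(-1) ≡ 19 (mod 85).
Check: 9 × 19 = 171 ≡ 1 (mod 85)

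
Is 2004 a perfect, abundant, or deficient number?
abundant

Proper divisors of 2004: sum = 1 + 2 + 3 + 4 + 6 + 12 + 167 + 334 + 501 + 668 + 1002 = 2700
Since 2700 > 2004, 2004 is abundant.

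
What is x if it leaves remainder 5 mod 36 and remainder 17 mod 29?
365

Using Chinese Remainder Theorem:
M = 36 × 29 = 1044
M1 = 29, M2 = 36
y1 = 29^(-1) mod 36 = 5
y2 = 36^(-1) mod 29 = 25
x = (5×29×5 + 17×36×25) mod 1044 = 365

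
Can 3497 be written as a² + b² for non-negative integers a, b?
4² + 59² (a=4, b=59)

Factorization: 3497 = 13 × 269
By Fermat: n is sum of two squares iff every prime p ≡ 3 (mod 4) appears to even power.
All primes ≡ 3 (mod 4) appear to even power.
Search a = 0, 1, 2, … for 3497 - a² a perfect square: first hit at a = 4: 3497 - 16 = 3481 = 59².
3497 = 4² + 59² = 16 + 3481 ✓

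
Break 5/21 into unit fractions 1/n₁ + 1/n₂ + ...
1/5 + 1/27 + 1/945

Greedy algorithm:
5/21: ceiling(21/5) = 5, use 1/5
4/105: ceiling(105/4) = 27, use 1/27
1/945: ceiling(945/1) = 945, use 1/945
Result: 5/21 = 1/5 + 1/27 + 1/945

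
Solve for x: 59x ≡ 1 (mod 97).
74

gcd(59, 97) = 1, so the inverse exists.
Extended Euclidean algorithm on (97, 59):
97 = 1 × 59 + 38  ⟹  38 = (1)·97 + (-1)·59
59 = 1 × 38 + 21  ⟹  21 = (-1)·97 + (2)·59
38 = 1 × 21 + 17  ⟹  17 = (2)·97 + (-3)·59
21 = 1 × 17 + 4  ⟹  4 = (-3)·97 + (5)·59
17 = 4 × 4 + 1  ⟹  1 = (14)·97 + (-23)·59
So (-23)·59 ≡ 1 (mod 97), i.e. 59^(-1) ≡ -23 ≡ 74 (mod 97).
Check: 59 × 74 = 4366 ≡ 1 (mod 97)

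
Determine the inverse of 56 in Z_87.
14

gcd(56, 87) = 1, so the inverse exists.
Extended Euclidean algorithm on (87, 56):
87 = 1 × 56 + 31  ⟹  31 = (1)·87 + (-1)·56
56 = 1 × 31 + 25  ⟹  25 = (-1)·87 + (2)·56
31 = 1 × 25 + 6  ⟹  6 = (2)·87 + (-3)·56
25 = 4 × 6 + 1  ⟹  1 = (-9)·87 + (14)·56
So (14)·56 ≡ 1 (mod 87), i.e. 56^(-1) ≡ 14 (mod 87).
Check: 56 × 14 = 784 ≡ 1 (mod 87)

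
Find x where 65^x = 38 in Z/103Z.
52

Baby-step giant-step with step n = ⌈√103⌉ = 11.
Baby steps 65^j mod 103 (j:value) for j=0..10: 0:1, 1:65, 2:2, 3:27, 4:4, 5:54, 6:8, 7:5, 8:16, 9:10, 10:32.
Giant-step multiplier: 65^(-11) ≡ 65^(102-11) = 65^91 ≡ 67 (mod 103).
Giant steps γ_i = 38·67^i mod 103: γ_0=38, γ_1=74, γ_2=14, γ_3=11, γ_4=16 (in table at j=8).
x = i·n + j = 4·11 + 8 = 52.
Check: 65^52 ≡ 38 (mod 103).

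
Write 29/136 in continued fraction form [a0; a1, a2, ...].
[0; 4, 1, 2, 4, 2]

Euclidean algorithm steps:
29 = 0 × 136 + 29
136 = 4 × 29 + 20
29 = 1 × 20 + 9
20 = 2 × 9 + 2
9 = 4 × 2 + 1
2 = 2 × 1 + 0
Continued fraction: [0; 4, 1, 2, 4, 2]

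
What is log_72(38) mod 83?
2

Baby-step giant-step with step n = ⌈√83⌉ = 10.
Baby steps 72^j mod 83 (j:value) for j=0..9: 0:1, 1:72, 2:38, 3:80, 4:33, 5:52, 6:9, 7:67, 8:10, 9:56.
h = 38 is already in the table at j=2, so x = 2.
Check: 72^2 ≡ 38 (mod 83).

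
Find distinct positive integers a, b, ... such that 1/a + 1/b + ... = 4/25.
1/7 + 1/59 + 1/5163 + 1/53307975

Greedy algorithm:
4/25: ceiling(25/4) = 7, use 1/7
3/175: ceiling(175/3) = 59, use 1/59
2/10325: ceiling(10325/2) = 5163, use 1/5163
1/53307975: ceiling(53307975/1) = 53307975, use 1/53307975
Result: 4/25 = 1/7 + 1/59 + 1/5163 + 1/53307975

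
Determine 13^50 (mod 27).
16

Repeated squaring. Binary of 50 = 110010.
13^1 ≡ 13 (mod 27); 13^2 ≡ 7 (mod 27); 13^4 ≡ 22 (mod 27); 13^8 ≡ 25 (mod 27); 13^16 ≡ 4 (mod 27); 13^32 ≡ 16 (mod 27)
13^50 = 13^2 × 13^16 × 13^32 ≡ 16 (mod 27)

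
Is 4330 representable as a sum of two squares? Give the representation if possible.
19² + 63² (a=19, b=63)

Factorization: 4330 = 2 × 5 × 433
By Fermat: n is sum of two squares iff every prime p ≡ 3 (mod 4) appears to even power.
All primes ≡ 3 (mod 4) appear to even power.
Search a = 0, 1, 2, … for 4330 - a² a perfect square: first hit at a = 19: 4330 - 361 = 3969 = 63².
4330 = 19² + 63² = 361 + 3969 ✓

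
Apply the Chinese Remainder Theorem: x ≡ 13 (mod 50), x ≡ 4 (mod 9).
13

Using Chinese Remainder Theorem:
M = 50 × 9 = 450
M1 = 9, M2 = 50
y1 = 9^(-1) mod 50 = 39
y2 = 50^(-1) mod 9 = 2
x = (13×9×39 + 4×50×2) mod 450 = 13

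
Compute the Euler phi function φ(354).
116

354 = 2 × 3 × 59
φ(n) = n × ∏(1 - 1/p) for each prime p dividing n
φ(354) = 354 × (1 - 1/2) × (1 - 1/3) × (1 - 1/59) = 116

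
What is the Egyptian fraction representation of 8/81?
1/11 + 1/128 + 1/22810 + 1/1300717440

Greedy algorithm:
8/81: ceiling(81/8) = 11, use 1/11
7/891: ceiling(891/7) = 128, use 1/128
5/114048: ceiling(114048/5) = 22810, use 1/22810
1/1300717440: ceiling(1300717440/1) = 1300717440, use 1/1300717440
Result: 8/81 = 1/11 + 1/128 + 1/22810 + 1/1300717440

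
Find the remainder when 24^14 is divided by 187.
93

Repeated squaring. Binary of 14 = 1110.
24^1 ≡ 24 (mod 187); 24^2 ≡ 15 (mod 187); 24^4 ≡ 38 (mod 187); 24^8 ≡ 135 (mod 187)
24^14 = 24^2 × 24^4 × 24^8 ≡ 93 (mod 187)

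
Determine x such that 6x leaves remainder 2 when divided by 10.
x ≡ 2 (mod 5)

gcd(6, 10) = 2, which divides 2, so solutions exist.
Divide through by 2: 3x ≡ 1 (mod 5).
Find 3^(-1) mod 5 by the extended Euclidean algorithm:
5 = 1 × 3 + 2  ⟹  2 = (1)·5 + (-1)·3
3 = 1 × 2 + 1  ⟹  1 = (-1)·5 + (2)·3
So (2)·3 ≡ 1 (mod 5), i.e. 3^(-1) ≡ 2 (mod 5).
x ≡ 2 × 1 = 2 ≡ 2 (mod 5).
Check: 6 × 2 = 12 ≡ 2 (mod 10).
x ≡ 2 (mod 5), giving 2 solutions mod 10.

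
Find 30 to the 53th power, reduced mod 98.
18

Repeated squaring. Binary of 53 = 110101.
30^1 ≡ 30 (mod 98); 30^2 ≡ 18 (mod 98); 30^4 ≡ 30 (mod 98); 30^8 ≡ 18 (mod 98); 30^16 ≡ 30 (mod 98); 30^32 ≡ 18 (mod 98)
30^53 = 30^1 × 30^4 × 30^16 × 30^32 ≡ 18 (mod 98)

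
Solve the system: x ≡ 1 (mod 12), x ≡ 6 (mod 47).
241

Using Chinese Remainder Theorem:
M = 12 × 47 = 564
M1 = 47, M2 = 12
y1 = 47^(-1) mod 12 = 11
y2 = 12^(-1) mod 47 = 4
x = (1×47×11 + 6×12×4) mod 564 = 241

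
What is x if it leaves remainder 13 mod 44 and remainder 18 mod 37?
277

Using Chinese Remainder Theorem:
M = 44 × 37 = 1628
M1 = 37, M2 = 44
y1 = 37^(-1) mod 44 = 25
y2 = 44^(-1) mod 37 = 16
x = (13×37×25 + 18×44×16) mod 1628 = 277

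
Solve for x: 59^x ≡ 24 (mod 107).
59

Baby-step giant-step with step n = ⌈√107⌉ = 11.
Baby steps 59^j mod 107 (j:value) for j=0..10: 0:1, 1:59, 2:57, 3:46, 4:39, 5:54, 6:83, 7:82, 8:23, 9:73, 10:27.
Giant-step multiplier: 59^(-11) ≡ 59^(106-11) = 59^95 ≡ 98 (mod 107).
Giant steps γ_i = 24·98^i mod 107: γ_0=24, γ_1=105, γ_2=18, γ_3=52, γ_4=67, γ_5=39 (in table at j=4).
x = i·n + j = 5·11 + 4 = 59.
Check: 59^59 ≡ 24 (mod 107).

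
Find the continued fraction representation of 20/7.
[2; 1, 6]

Euclidean algorithm steps:
20 = 2 × 7 + 6
7 = 1 × 6 + 1
6 = 6 × 1 + 0
Continued fraction: [2; 1, 6]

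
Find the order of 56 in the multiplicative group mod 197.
196

197 is prime, so ord(56) divides φ(197) = 196.
Divisors of 196: 1, 2, 4, 7, 14, 28, 49, 98, 196.
Repeated squaring: 56^1 ≡ 56, 56^2 ≡ 181, 56^4 ≡ 59, 56^8 ≡ 132, 56^16 ≡ 88, 56^32 ≡ 61, 56^64 ≡ 175, 56^128 ≡ 90 (mod 197).
Test 56^d mod 197 for each divisor d in increasing order:
56^1 ≡ 56
56^2 ≡ 181
56^4 ≡ 59
56^7 = 56^4·56^2·56^1 ≡ 129
56^14 = 56^8·56^4·56^2 ≡ 93
56^28 = 56^16·56^8·56^4 ≡ 178
56^49 = 56^32·56^16·56^1 ≡ 183
56^98 = 56^64·56^32·56^2 ≡ 196
56^196 = 56^128·56^64·56^4 ≡ 1  ← first divisor giving 1
The order is 196.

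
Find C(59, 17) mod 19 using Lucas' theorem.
0

Using Lucas' theorem:
Write n=59 and k=17 in base 19:
n in base 19: [3, 2]
k in base 19: [0, 17]
C(59,17) mod 19 = ∏ C(n_i, k_i) mod 19
Digit binomials (mod 19): C(3,0) = 1; C(2,17) = 0 (k_i > n_i)
Product: 1 × 0 = 0 ≡ 0 (mod 19)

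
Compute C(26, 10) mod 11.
0

Using Lucas' theorem:
Write n=26 and k=10 in base 11:
n in base 11: [2, 4]
k in base 11: [0, 10]
C(26,10) mod 11 = ∏ C(n_i, k_i) mod 11
Digit binomials (mod 11): C(2,0) = 1; C(4,10) = 0 (k_i > n_i)
Product: 1 × 0 = 0 ≡ 0 (mod 11)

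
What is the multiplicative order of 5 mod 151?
75

151 is prime, so ord(5) divides φ(151) = 150.
Divisors of 150: 1, 2, 3, 5, 6, 10, 15, 25, 30, 50, 75, 150.
Repeated squaring: 5^1 ≡ 5, 5^2 ≡ 25, 5^4 ≡ 21, 5^8 ≡ 139, 5^16 ≡ 144, 5^32 ≡ 49, 5^64 ≡ 136, 5^128 ≡ 74 (mod 151).
Test 5^d mod 151 for each divisor d in increasing order:
5^1 ≡ 5
5^2 ≡ 25
5^3 = 5^2·5^1 ≡ 125
5^5 = 5^4·5^1 ≡ 105
5^6 = 5^4·5^2 ≡ 72
5^10 = 5^8·5^2 ≡ 2
5^15 = 5^8·5^4·5^2·5^1 ≡ 59
5^25 = 5^16·5^8·5^1 ≡ 118
5^30 = 5^16·5^8·5^4·5^2 ≡ 8
5^50 = 5^32·5^16·5^2 ≡ 32
5^75 = 5^64·5^8·5^2·5^1 ≡ 1  ← first divisor giving 1
The order is 75.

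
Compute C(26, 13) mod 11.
1

Using Lucas' theorem:
Write n=26 and k=13 in base 11:
n in base 11: [2, 4]
k in base 11: [1, 2]
C(26,13) mod 11 = ∏ C(n_i, k_i) mod 11
Digit binomials (mod 11): C(2,1) = 2; C(4,2) = 6
Product: 2 × 6 = 12 ≡ 1 (mod 11)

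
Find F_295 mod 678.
373

Matrix identity: Q^n = [[F_(n+1), F_n], [F_n, F_(n-1)]] with Q = [[1,1],[1,0]].
n = 295 = 100100111₂. Square-and-multiply, entries mod 678:
Q^1 = [[1,1],[1,0]]
Q^2 = (Q^1)² = [[2,1],[1,1]]
Q^4 = (Q^2)² = [[5,3],[3,2]]
Q^9 = (Q^4)²·Q = [[55,34],[34,21]]
Q^18 = (Q^9)² = [[113,550],[550,241]]
Q^36 = (Q^18)² = [[677,114],[114,563]]
Q^73 = (Q^36)²·Q = [[451,115],[115,336]]
Q^147 = (Q^73)²·Q = [[675,344],[344,331]]
Q^295 = (Q^147)²·Q = [[657,373],[373,284]]
F_295 mod 678 = Q^295[0][1] = 373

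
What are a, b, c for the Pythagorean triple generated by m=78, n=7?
(6035, 1092, 6133)

Euclid's formula: a = m² - n², b = 2mn, c = m² + n²
m = 78, n = 7
a = 78² - 7² = 6084 - 49 = 6035
b = 2 × 78 × 7 = 1092
c = 78² + 7² = 6084 + 49 = 6133
Verification: 6035² + 1092² = 36421225 + 1192464 = 37613689 = 6133² ✓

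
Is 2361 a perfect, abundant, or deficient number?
deficient

Proper divisors of 2361: sum = 1 + 3 + 787 = 791
Since 791 < 2361, 2361 is deficient.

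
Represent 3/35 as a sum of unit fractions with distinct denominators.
1/12 + 1/420

Greedy algorithm:
3/35: ceiling(35/3) = 12, use 1/12
1/420: ceiling(420/1) = 420, use 1/420
Result: 3/35 = 1/12 + 1/420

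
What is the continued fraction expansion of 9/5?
[1; 1, 4]

Euclidean algorithm steps:
9 = 1 × 5 + 4
5 = 1 × 4 + 1
4 = 4 × 1 + 0
Continued fraction: [1; 1, 4]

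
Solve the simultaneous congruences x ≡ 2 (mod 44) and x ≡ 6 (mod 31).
750

Using Chinese Remainder Theorem:
M = 44 × 31 = 1364
M1 = 31, M2 = 44
y1 = 31^(-1) mod 44 = 27
y2 = 44^(-1) mod 31 = 12
x = (2×31×27 + 6×44×12) mod 1364 = 750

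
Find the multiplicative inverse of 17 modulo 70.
33

gcd(17, 70) = 1, so the inverse exists.
Extended Euclidean algorithm on (70, 17):
70 = 4 × 17 + 2  ⟹  2 = (1)·70 + (-4)·17
17 = 8 × 2 + 1  ⟹  1 = (-8)·70 + (33)·17
So (33)·17 ≡ 1 (mod 70), i.e. 17^(-1) ≡ 33 (mod 70).
Check: 17 × 33 = 561 ≡ 1 (mod 70)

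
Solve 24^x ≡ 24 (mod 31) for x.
1

Baby-step giant-step with step n = ⌈√31⌉ = 6.
Baby steps 24^j mod 31 (j:value) for j=0..5: 0:1, 1:24, 2:18, 3:29, 4:14, 5:26.
h = 24 is already in the table at j=1, so x = 1.
Check: 24^1 ≡ 24 (mod 31).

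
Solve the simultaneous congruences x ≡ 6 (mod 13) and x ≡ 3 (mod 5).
58

Using Chinese Remainder Theorem:
M = 13 × 5 = 65
M1 = 5, M2 = 13
y1 = 5^(-1) mod 13 = 8
y2 = 13^(-1) mod 5 = 2
x = (6×5×8 + 3×13×2) mod 65 = 58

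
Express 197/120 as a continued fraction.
[1; 1, 1, 1, 3, 1, 3, 2]

Euclidean algorithm steps:
197 = 1 × 120 + 77
120 = 1 × 77 + 43
77 = 1 × 43 + 34
43 = 1 × 34 + 9
34 = 3 × 9 + 7
9 = 1 × 7 + 2
7 = 3 × 2 + 1
2 = 2 × 1 + 0
Continued fraction: [1; 1, 1, 1, 3, 1, 3, 2]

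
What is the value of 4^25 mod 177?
121

Repeated squaring. Binary of 25 = 11001.
4^1 ≡ 4 (mod 177); 4^2 ≡ 16 (mod 177); 4^4 ≡ 79 (mod 177); 4^8 ≡ 46 (mod 177); 4^16 ≡ 169 (mod 177)
4^25 = 4^1 × 4^8 × 4^16 ≡ 121 (mod 177)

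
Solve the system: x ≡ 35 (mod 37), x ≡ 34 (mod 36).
1330

Using Chinese Remainder Theorem:
M = 37 × 36 = 1332
M1 = 36, M2 = 37
y1 = 36^(-1) mod 37 = 36
y2 = 37^(-1) mod 36 = 1
x = (35×36×36 + 34×37×1) mod 1332 = 1330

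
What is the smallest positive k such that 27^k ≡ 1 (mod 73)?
4

73 is prime, so ord(27) divides φ(73) = 72.
Divisors of 72: 1, 2, 3, 4, 6, 8, 9, 12, 18, 24, 36, 72.
Repeated squaring: 27^1 ≡ 27, 27^2 ≡ 72, 27^4 ≡ 1, 27^8 ≡ 1, 27^16 ≡ 1, 27^32 ≡ 1, 27^64 ≡ 1 (mod 73).
Test 27^d mod 73 for each divisor d in increasing order:
27^1 ≡ 27
27^2 ≡ 72
27^3 = 27^2·27^1 ≡ 46
27^4 ≡ 1  ← first divisor giving 1
The order is 4.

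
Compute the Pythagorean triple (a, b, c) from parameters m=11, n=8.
(57, 176, 185)

Euclid's formula: a = m² - n², b = 2mn, c = m² + n²
m = 11, n = 8
a = 11² - 8² = 121 - 64 = 57
b = 2 × 11 × 8 = 176
c = 11² + 8² = 121 + 64 = 185
Verification: 57² + 176² = 3249 + 30976 = 34225 = 185² ✓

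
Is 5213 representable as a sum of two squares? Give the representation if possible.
37² + 62² (a=37, b=62)

Factorization: 5213 = 13 × 401
By Fermat: n is sum of two squares iff every prime p ≡ 3 (mod 4) appears to even power.
All primes ≡ 3 (mod 4) appear to even power.
Search a = 0, 1, 2, … for 5213 - a² a perfect square: first hit at a = 37: 5213 - 1369 = 3844 = 62².
5213 = 37² + 62² = 1369 + 3844 ✓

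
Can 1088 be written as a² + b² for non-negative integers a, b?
8² + 32² (a=8, b=32)

Factorization: 1088 = 2^6 × 17
By Fermat: n is sum of two squares iff every prime p ≡ 3 (mod 4) appears to even power.
All primes ≡ 3 (mod 4) appear to even power.
Search a = 0, 1, 2, … for 1088 - a² a perfect square: first hit at a = 8: 1088 - 64 = 1024 = 32².
1088 = 8² + 32² = 64 + 1024 ✓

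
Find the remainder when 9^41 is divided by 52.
29

Repeated squaring. Binary of 41 = 101001.
9^1 ≡ 9 (mod 52); 9^2 ≡ 29 (mod 52); 9^4 ≡ 9 (mod 52); 9^8 ≡ 29 (mod 52); 9^16 ≡ 9 (mod 52); 9^32 ≡ 29 (mod 52)
9^41 = 9^1 × 9^8 × 9^32 ≡ 29 (mod 52)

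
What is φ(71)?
70

71 = 71
φ(n) = n × ∏(1 - 1/p) for each prime p dividing n
φ(71) = 71 × (1 - 1/71) = 70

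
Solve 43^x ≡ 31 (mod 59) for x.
5

Baby-step giant-step with step n = ⌈√59⌉ = 8.
Baby steps 43^j mod 59 (j:value) for j=0..7: 0:1, 1:43, 2:20, 3:34, 4:46, 5:31, 6:35, 7:30.
h = 31 is already in the table at j=5, so x = 5.
Check: 43^5 ≡ 31 (mod 59).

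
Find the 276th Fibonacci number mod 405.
72

Matrix identity: Q^n = [[F_(n+1), F_n], [F_n, F_(n-1)]] with Q = [[1,1],[1,0]].
n = 276 = 100010100₂. Square-and-multiply, entries mod 405:
Q^1 = [[1,1],[1,0]]
Q^2 = (Q^1)² = [[2,1],[1,1]]
Q^4 = (Q^2)² = [[5,3],[3,2]]
Q^8 = (Q^4)² = [[34,21],[21,13]]
Q^17 = (Q^8)²·Q = [[154,382],[382,177]]
Q^34 = (Q^17)² = [[350,82],[82,268]]
Q^69 = (Q^34)²·Q = [[80,29],[29,51]]
Q^138 = (Q^69)² = [[356,154],[154,202]]
Q^276 = (Q^138)² = [[197,72],[72,125]]
F_276 mod 405 = Q^276[0][1] = 72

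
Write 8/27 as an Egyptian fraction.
1/4 + 1/22 + 1/1188

Greedy algorithm:
8/27: ceiling(27/8) = 4, use 1/4
5/108: ceiling(108/5) = 22, use 1/22
1/1188: ceiling(1188/1) = 1188, use 1/1188
Result: 8/27 = 1/4 + 1/22 + 1/1188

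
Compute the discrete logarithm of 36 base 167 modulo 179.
146

Baby-step giant-step with step n = ⌈√179⌉ = 14.
Baby steps 167^j mod 179 (j:value) for j=0..13: 0:1, 1:167, 2:144, 3:62, 4:151, 5:157, 6:85, 7:54, 8:68, 9:79, 10:126, 11:99, 12:65, 13:115.
Giant-step multiplier: 167^(-14) ≡ 167^(178-14) = 167^164 ≡ 31 (mod 179).
Giant steps γ_i = 36·31^i mod 179: γ_0=36, γ_1=42, γ_2=49, γ_3=87, γ_4=12, γ_5=14, γ_6=76, γ_7=29, γ_8=4, γ_9=124, γ_10=85 (in table at j=6).
x = i·n + j = 10·14 + 6 = 146.
Check: 167^146 ≡ 36 (mod 179).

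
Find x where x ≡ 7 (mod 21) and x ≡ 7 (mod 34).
7

Using Chinese Remainder Theorem:
M = 21 × 34 = 714
M1 = 34, M2 = 21
y1 = 34^(-1) mod 21 = 13
y2 = 21^(-1) mod 34 = 13
x = (7×34×13 + 7×21×13) mod 714 = 7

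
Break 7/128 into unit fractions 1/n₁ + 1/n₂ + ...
1/19 + 1/487 + 1/394795 + 1/467588881280

Greedy algorithm:
7/128: ceiling(128/7) = 19, use 1/19
5/2432: ceiling(2432/5) = 487, use 1/487
3/1184384: ceiling(1184384/3) = 394795, use 1/394795
1/467588881280: ceiling(467588881280/1) = 467588881280, use 1/467588881280
Result: 7/128 = 1/19 + 1/487 + 1/394795 + 1/467588881280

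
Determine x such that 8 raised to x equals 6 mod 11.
3

Baby-step giant-step with step n = ⌈√11⌉ = 4.
Baby steps 8^j mod 11 (j:value) for j=0..3: 0:1, 1:8, 2:9, 3:6.
h = 6 is already in the table at j=3, so x = 3.
Check: 8^3 ≡ 6 (mod 11).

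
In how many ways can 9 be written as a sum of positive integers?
30

p(n) counts ways to write n as a sum of positive integers (order ignored).
Examples: 9; 8 + 1; 7 + 2; 7 + 1 + 1; 6 + 3; ... (30 total)
p(9) = 30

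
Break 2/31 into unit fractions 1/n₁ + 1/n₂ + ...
1/16 + 1/496

Greedy algorithm:
2/31: ceiling(31/2) = 16, use 1/16
1/496: ceiling(496/1) = 496, use 1/496
Result: 2/31 = 1/16 + 1/496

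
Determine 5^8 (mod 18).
7

Repeated squaring. Binary of 8 = 1000.
5^1 ≡ 5 (mod 18); 5^2 ≡ 7 (mod 18); 5^4 ≡ 13 (mod 18); 5^8 ≡ 7 (mod 18)
5^8 = 5^8 ≡ 7 (mod 18)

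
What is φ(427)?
360

427 = 7 × 61
φ(n) = n × ∏(1 - 1/p) for each prime p dividing n
φ(427) = 427 × (1 - 1/7) × (1 - 1/61) = 360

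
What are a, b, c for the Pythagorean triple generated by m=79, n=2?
(6237, 316, 6245)

Euclid's formula: a = m² - n², b = 2mn, c = m² + n²
m = 79, n = 2
a = 79² - 2² = 6241 - 4 = 6237
b = 2 × 79 × 2 = 316
c = 79² + 2² = 6241 + 4 = 6245
Verification: 6237² + 316² = 38900169 + 99856 = 39000025 = 6245² ✓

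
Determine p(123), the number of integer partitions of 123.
2552338241

p(n) counts ways to write n as a sum of positive integers (order ignored).
Euler's pentagonal recurrence: p(k) = p(k-1) + p(k-2) - p(k-5) - p(k-7) + p(k-12) + p(k-15) - ... (offsets j(3j∓1)/2, signs ++--, p(0)=1, p(<0)=0).
DP table for k = 0..122: p(0)=1, p(1)=1, p(2)=2, p(3)=3, p(4)=5, p(5)=7, p(6)=11, p(7)=15, p(8)=22, p(9)=30, p(10)=42, p(11)=56, p(12)=77, p(13)=101, p(14)=135, p(15)=176, p(16)=231, p(17)=297, p(18)=385, p(19)=490, p(20)=627, p(21)=792, p(22)=1002, p(23)=1255, p(24)=1575, p(25)=1958, p(26)=2436, p(27)=3010, p(28)=3718, p(29)=4565, p(30)=5604, p(31)=6842, p(32)=8349, p(33)=10143, p(34)=12310, p(35)=14883, p(36)=17977, p(37)=21637, p(38)=26015, p(39)=31185, p(40)=37338, p(41)=44583, p(42)=53174, p(43)=63261, p(44)=75175, p(45)=89134, p(46)=105558, p(47)=124754, p(48)=147273, p(49)=173525, p(50)=204226, p(51)=239943, p(52)=281589, p(53)=329931, p(54)=386155, p(55)=451276, p(56)=526823, p(57)=614154, p(58)=715220, p(59)=831820, p(60)=966467, p(61)=1121505, p(62)=1300156, p(63)=1505499, p(64)=1741630, p(65)=2012558, p(66)=2323520, p(67)=2679689, p(68)=3087735, p(69)=3554345, p(70)=4087968, p(71)=4697205, p(72)=5392783, p(73)=6185689, p(74)=7089500, p(75)=8118264, p(76)=9289091, p(77)=10619863, p(78)=12132164, p(79)=13848650, p(80)=15796476, p(81)=18004327, p(82)=20506255, p(83)=23338469, p(84)=26543660, p(85)=30167357, p(86)=34262962, p(87)=38887673, p(88)=44108109, p(89)=49995925, p(90)=56634173, p(91)=64112359, p(92)=72533807, p(93)=82010177, p(94)=92669720, p(95)=104651419, p(96)=118114304, p(97)=133230930, p(98)=150198136, p(99)=169229875, p(100)=190569292, p(101)=214481126, p(102)=241265379, p(103)=271248950, p(104)=304801365, p(105)=342325709, p(106)=384276336, p(107)=431149389, p(108)=483502844, p(109)=541946240, p(110)=607163746, p(111)=679903203, p(112)=761002156, p(113)=851376628, p(114)=952050665, p(115)=1064144451, p(116)=1188908248, p(117)=1327710076, p(118)=1482074143, p(119)=1653668665, p(120)=1844349560, p(121)=2056148051, p(122)=2291320912.
Final step: p(123) = p(122) + p(121) - p(118) - p(116) + p(111) + p(108) - p(101) - p(97) + p(88) + p(83) - p(72) - p(66) + p(53) + p(46) - p(31) - p(23) + p(6)
= 2291320912 + 2056148051 - 1482074143 - 1188908248 + 679903203 + 483502844 - 214481126 - 133230930 + 44108109 + 23338469 - 5392783 - 2323520 + 329931 + 105558 - 6842 - 1255 + 11
= 2552338241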